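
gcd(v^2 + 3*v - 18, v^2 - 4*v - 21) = 1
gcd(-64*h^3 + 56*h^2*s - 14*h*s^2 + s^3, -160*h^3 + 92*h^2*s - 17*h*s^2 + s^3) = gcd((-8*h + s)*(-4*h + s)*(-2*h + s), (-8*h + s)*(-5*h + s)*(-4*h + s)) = 32*h^2 - 12*h*s + s^2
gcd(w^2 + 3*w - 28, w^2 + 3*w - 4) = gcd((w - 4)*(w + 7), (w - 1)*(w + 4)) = 1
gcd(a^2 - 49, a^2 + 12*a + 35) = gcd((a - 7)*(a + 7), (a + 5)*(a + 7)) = a + 7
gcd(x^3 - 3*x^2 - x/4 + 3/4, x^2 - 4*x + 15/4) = 1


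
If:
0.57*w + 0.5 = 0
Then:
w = -0.88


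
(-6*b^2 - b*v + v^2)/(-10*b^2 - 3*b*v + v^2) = (-3*b + v)/(-5*b + v)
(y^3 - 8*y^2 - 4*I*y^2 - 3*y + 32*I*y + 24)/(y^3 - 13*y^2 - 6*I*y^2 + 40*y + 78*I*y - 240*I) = (y^2 - 4*I*y - 3)/(y^2 - y*(5 + 6*I) + 30*I)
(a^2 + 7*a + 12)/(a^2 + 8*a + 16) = (a + 3)/(a + 4)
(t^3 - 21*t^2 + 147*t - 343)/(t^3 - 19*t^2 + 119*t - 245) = (t - 7)/(t - 5)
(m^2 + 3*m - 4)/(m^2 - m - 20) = (m - 1)/(m - 5)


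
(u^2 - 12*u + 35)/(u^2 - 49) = (u - 5)/(u + 7)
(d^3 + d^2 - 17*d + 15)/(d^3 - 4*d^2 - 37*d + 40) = (d - 3)/(d - 8)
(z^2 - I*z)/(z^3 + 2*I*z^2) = (z - I)/(z*(z + 2*I))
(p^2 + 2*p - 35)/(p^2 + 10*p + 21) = (p - 5)/(p + 3)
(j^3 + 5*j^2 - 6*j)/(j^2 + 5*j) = (j^2 + 5*j - 6)/(j + 5)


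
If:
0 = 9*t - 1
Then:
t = 1/9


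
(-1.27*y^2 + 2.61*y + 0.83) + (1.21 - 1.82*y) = -1.27*y^2 + 0.79*y + 2.04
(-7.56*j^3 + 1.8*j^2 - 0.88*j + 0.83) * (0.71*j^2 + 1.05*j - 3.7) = -5.3676*j^5 - 6.66*j^4 + 29.2372*j^3 - 6.9947*j^2 + 4.1275*j - 3.071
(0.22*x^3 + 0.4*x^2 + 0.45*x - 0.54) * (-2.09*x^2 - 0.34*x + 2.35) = -0.4598*x^5 - 0.9108*x^4 - 0.5595*x^3 + 1.9156*x^2 + 1.2411*x - 1.269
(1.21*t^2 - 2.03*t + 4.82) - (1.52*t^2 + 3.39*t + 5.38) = -0.31*t^2 - 5.42*t - 0.56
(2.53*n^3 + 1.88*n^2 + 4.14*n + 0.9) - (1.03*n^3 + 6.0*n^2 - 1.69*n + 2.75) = 1.5*n^3 - 4.12*n^2 + 5.83*n - 1.85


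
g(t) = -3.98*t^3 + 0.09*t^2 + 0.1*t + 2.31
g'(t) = -11.94*t^2 + 0.18*t + 0.1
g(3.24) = -131.79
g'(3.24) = -124.66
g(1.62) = -14.21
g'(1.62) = -30.94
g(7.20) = -1477.83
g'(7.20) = -617.57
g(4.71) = -411.08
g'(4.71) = -263.93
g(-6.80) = 1257.23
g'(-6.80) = -553.23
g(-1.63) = 19.62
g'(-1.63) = -31.92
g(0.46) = 1.99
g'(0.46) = -2.34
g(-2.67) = 78.44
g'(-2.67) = -85.50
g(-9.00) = 2910.12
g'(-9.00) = -968.66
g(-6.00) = 864.63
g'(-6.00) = -430.82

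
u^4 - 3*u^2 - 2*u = u*(u - 2)*(u + 1)^2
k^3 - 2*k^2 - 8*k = k*(k - 4)*(k + 2)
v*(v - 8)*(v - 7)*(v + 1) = v^4 - 14*v^3 + 41*v^2 + 56*v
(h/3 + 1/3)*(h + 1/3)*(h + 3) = h^3/3 + 13*h^2/9 + 13*h/9 + 1/3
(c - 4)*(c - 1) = c^2 - 5*c + 4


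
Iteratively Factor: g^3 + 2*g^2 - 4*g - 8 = (g + 2)*(g^2 - 4) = (g - 2)*(g + 2)*(g + 2)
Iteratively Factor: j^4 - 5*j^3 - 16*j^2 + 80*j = (j + 4)*(j^3 - 9*j^2 + 20*j) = (j - 5)*(j + 4)*(j^2 - 4*j) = j*(j - 5)*(j + 4)*(j - 4)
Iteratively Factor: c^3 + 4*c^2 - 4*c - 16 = (c + 2)*(c^2 + 2*c - 8) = (c - 2)*(c + 2)*(c + 4)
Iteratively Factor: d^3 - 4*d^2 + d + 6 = (d + 1)*(d^2 - 5*d + 6) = (d - 3)*(d + 1)*(d - 2)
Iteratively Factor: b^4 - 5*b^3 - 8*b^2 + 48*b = (b + 3)*(b^3 - 8*b^2 + 16*b) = (b - 4)*(b + 3)*(b^2 - 4*b) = b*(b - 4)*(b + 3)*(b - 4)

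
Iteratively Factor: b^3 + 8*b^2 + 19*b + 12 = (b + 3)*(b^2 + 5*b + 4) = (b + 3)*(b + 4)*(b + 1)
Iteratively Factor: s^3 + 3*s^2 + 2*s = (s + 1)*(s^2 + 2*s) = s*(s + 1)*(s + 2)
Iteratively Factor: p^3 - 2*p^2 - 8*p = (p)*(p^2 - 2*p - 8) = p*(p - 4)*(p + 2)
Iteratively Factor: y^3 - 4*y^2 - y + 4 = (y + 1)*(y^2 - 5*y + 4) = (y - 4)*(y + 1)*(y - 1)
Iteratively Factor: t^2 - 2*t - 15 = (t + 3)*(t - 5)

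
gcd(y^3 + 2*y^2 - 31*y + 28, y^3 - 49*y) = y + 7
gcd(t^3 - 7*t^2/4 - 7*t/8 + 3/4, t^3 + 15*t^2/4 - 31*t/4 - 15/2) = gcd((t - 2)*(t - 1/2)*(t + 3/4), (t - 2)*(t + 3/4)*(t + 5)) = t^2 - 5*t/4 - 3/2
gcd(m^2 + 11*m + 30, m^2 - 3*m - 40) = m + 5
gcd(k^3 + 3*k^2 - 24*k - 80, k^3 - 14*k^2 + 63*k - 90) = k - 5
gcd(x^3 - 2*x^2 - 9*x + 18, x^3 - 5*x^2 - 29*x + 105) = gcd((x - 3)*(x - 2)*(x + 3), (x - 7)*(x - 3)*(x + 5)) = x - 3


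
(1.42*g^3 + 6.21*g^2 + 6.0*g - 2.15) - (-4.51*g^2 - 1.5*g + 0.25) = 1.42*g^3 + 10.72*g^2 + 7.5*g - 2.4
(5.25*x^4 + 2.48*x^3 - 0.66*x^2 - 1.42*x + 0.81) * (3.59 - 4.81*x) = -25.2525*x^5 + 6.9187*x^4 + 12.0778*x^3 + 4.4608*x^2 - 8.9939*x + 2.9079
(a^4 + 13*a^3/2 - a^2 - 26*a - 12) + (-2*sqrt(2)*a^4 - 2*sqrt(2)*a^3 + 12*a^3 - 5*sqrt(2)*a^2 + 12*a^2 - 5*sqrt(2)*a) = -2*sqrt(2)*a^4 + a^4 - 2*sqrt(2)*a^3 + 37*a^3/2 - 5*sqrt(2)*a^2 + 11*a^2 - 26*a - 5*sqrt(2)*a - 12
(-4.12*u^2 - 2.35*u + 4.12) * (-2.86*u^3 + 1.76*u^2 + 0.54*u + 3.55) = 11.7832*u^5 - 0.5302*u^4 - 18.144*u^3 - 8.6438*u^2 - 6.1177*u + 14.626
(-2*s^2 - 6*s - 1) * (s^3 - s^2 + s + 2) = -2*s^5 - 4*s^4 + 3*s^3 - 9*s^2 - 13*s - 2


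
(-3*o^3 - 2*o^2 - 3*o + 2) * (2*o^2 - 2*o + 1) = -6*o^5 + 2*o^4 - 5*o^3 + 8*o^2 - 7*o + 2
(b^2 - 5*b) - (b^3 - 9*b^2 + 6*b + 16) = -b^3 + 10*b^2 - 11*b - 16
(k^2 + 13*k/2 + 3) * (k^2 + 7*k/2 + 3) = k^4 + 10*k^3 + 115*k^2/4 + 30*k + 9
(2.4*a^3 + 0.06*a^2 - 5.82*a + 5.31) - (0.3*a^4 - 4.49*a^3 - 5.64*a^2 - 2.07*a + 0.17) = -0.3*a^4 + 6.89*a^3 + 5.7*a^2 - 3.75*a + 5.14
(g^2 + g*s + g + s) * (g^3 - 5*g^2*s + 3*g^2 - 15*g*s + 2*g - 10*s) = g^5 - 4*g^4*s + 4*g^4 - 5*g^3*s^2 - 16*g^3*s + 5*g^3 - 20*g^2*s^2 - 20*g^2*s + 2*g^2 - 25*g*s^2 - 8*g*s - 10*s^2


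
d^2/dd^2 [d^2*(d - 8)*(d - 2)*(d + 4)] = 20*d^3 - 72*d^2 - 144*d + 128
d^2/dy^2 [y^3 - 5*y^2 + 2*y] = 6*y - 10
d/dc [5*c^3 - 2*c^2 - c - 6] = 15*c^2 - 4*c - 1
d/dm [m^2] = 2*m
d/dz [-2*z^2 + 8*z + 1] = 8 - 4*z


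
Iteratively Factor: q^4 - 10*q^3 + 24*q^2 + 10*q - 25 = (q - 5)*(q^3 - 5*q^2 - q + 5) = (q - 5)*(q - 1)*(q^2 - 4*q - 5) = (q - 5)*(q - 1)*(q + 1)*(q - 5)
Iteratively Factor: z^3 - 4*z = (z)*(z^2 - 4) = z*(z - 2)*(z + 2)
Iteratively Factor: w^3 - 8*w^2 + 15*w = (w)*(w^2 - 8*w + 15) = w*(w - 5)*(w - 3)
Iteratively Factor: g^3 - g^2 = (g - 1)*(g^2) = g*(g - 1)*(g)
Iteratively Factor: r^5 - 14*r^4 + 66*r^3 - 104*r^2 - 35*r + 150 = (r + 1)*(r^4 - 15*r^3 + 81*r^2 - 185*r + 150) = (r - 2)*(r + 1)*(r^3 - 13*r^2 + 55*r - 75) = (r - 5)*(r - 2)*(r + 1)*(r^2 - 8*r + 15) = (r - 5)^2*(r - 2)*(r + 1)*(r - 3)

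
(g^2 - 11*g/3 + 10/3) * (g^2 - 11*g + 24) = g^4 - 44*g^3/3 + 203*g^2/3 - 374*g/3 + 80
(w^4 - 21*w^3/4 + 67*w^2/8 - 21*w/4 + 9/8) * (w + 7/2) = w^5 - 7*w^4/4 - 10*w^3 + 385*w^2/16 - 69*w/4 + 63/16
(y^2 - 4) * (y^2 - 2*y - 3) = y^4 - 2*y^3 - 7*y^2 + 8*y + 12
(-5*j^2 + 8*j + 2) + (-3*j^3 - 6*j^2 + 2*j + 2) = -3*j^3 - 11*j^2 + 10*j + 4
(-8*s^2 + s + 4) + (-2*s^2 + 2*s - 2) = -10*s^2 + 3*s + 2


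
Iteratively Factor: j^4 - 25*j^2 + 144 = (j - 3)*(j^3 + 3*j^2 - 16*j - 48) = (j - 3)*(j + 3)*(j^2 - 16) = (j - 4)*(j - 3)*(j + 3)*(j + 4)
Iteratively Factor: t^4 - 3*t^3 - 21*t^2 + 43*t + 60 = (t - 5)*(t^3 + 2*t^2 - 11*t - 12) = (t - 5)*(t + 1)*(t^2 + t - 12) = (t - 5)*(t - 3)*(t + 1)*(t + 4)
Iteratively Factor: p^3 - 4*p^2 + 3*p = (p)*(p^2 - 4*p + 3) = p*(p - 3)*(p - 1)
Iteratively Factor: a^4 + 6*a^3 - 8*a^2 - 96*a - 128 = (a + 4)*(a^3 + 2*a^2 - 16*a - 32) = (a + 4)^2*(a^2 - 2*a - 8) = (a - 4)*(a + 4)^2*(a + 2)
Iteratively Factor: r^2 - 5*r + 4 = (r - 4)*(r - 1)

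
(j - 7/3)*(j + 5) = j^2 + 8*j/3 - 35/3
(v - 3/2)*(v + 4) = v^2 + 5*v/2 - 6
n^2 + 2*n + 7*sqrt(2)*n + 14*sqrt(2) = (n + 2)*(n + 7*sqrt(2))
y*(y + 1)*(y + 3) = y^3 + 4*y^2 + 3*y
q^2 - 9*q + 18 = (q - 6)*(q - 3)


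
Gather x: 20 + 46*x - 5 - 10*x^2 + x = -10*x^2 + 47*x + 15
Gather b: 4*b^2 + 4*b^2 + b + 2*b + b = 8*b^2 + 4*b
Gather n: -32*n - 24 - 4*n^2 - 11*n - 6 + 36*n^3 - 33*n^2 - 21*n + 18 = 36*n^3 - 37*n^2 - 64*n - 12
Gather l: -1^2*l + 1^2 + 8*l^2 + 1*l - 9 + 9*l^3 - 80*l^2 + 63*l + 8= 9*l^3 - 72*l^2 + 63*l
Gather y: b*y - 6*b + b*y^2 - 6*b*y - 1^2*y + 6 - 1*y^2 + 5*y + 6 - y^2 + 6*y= -6*b + y^2*(b - 2) + y*(10 - 5*b) + 12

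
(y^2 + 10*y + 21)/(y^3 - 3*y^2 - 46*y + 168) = (y + 3)/(y^2 - 10*y + 24)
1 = 1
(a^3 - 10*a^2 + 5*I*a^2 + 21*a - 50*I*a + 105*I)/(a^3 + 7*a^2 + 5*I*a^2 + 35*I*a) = (a^2 - 10*a + 21)/(a*(a + 7))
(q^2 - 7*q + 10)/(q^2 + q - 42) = (q^2 - 7*q + 10)/(q^2 + q - 42)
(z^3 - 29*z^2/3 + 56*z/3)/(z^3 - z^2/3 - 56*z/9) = 3*(z - 7)/(3*z + 7)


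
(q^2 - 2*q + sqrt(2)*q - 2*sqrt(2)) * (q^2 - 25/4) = q^4 - 2*q^3 + sqrt(2)*q^3 - 25*q^2/4 - 2*sqrt(2)*q^2 - 25*sqrt(2)*q/4 + 25*q/2 + 25*sqrt(2)/2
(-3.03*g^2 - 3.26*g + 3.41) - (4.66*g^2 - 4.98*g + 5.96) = -7.69*g^2 + 1.72*g - 2.55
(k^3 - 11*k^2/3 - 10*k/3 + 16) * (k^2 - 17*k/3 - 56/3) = k^5 - 28*k^4/3 - 11*k^3/9 + 310*k^2/3 - 256*k/9 - 896/3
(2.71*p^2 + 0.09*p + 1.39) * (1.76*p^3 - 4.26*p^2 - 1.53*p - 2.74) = 4.7696*p^5 - 11.3862*p^4 - 2.0833*p^3 - 13.4845*p^2 - 2.3733*p - 3.8086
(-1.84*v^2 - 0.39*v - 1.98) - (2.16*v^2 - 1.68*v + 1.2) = -4.0*v^2 + 1.29*v - 3.18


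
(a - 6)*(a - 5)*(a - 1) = a^3 - 12*a^2 + 41*a - 30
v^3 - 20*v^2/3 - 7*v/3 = v*(v - 7)*(v + 1/3)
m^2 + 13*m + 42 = (m + 6)*(m + 7)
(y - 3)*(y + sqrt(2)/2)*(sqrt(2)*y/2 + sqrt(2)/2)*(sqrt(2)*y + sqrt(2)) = y^4 - y^3 + sqrt(2)*y^3/2 - 5*y^2 - sqrt(2)*y^2/2 - 5*sqrt(2)*y/2 - 3*y - 3*sqrt(2)/2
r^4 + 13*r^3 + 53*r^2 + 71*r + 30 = (r + 1)^2*(r + 5)*(r + 6)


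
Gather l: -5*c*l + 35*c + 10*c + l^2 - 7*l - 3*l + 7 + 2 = 45*c + l^2 + l*(-5*c - 10) + 9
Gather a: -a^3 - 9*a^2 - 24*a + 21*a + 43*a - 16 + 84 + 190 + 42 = -a^3 - 9*a^2 + 40*a + 300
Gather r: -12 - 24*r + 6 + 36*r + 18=12*r + 12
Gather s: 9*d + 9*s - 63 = 9*d + 9*s - 63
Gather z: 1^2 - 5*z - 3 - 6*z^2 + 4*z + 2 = -6*z^2 - z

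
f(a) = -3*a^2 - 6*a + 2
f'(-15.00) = 84.00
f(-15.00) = -583.00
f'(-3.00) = 12.00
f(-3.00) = -7.00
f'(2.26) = -19.56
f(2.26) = -26.88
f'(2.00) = -18.00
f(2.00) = -22.00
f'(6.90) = -47.40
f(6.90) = -182.23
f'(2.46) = -20.76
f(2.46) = -30.91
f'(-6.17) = 31.02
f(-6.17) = -75.19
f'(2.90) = -23.40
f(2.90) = -40.63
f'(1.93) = -17.58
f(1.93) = -20.75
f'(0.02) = -6.12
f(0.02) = 1.88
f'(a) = -6*a - 6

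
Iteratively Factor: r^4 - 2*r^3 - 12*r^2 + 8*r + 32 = (r + 2)*(r^3 - 4*r^2 - 4*r + 16) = (r - 2)*(r + 2)*(r^2 - 2*r - 8) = (r - 2)*(r + 2)^2*(r - 4)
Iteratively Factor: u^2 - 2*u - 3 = (u + 1)*(u - 3)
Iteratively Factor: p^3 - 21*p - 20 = (p + 1)*(p^2 - p - 20) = (p + 1)*(p + 4)*(p - 5)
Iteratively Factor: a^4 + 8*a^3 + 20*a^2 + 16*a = (a + 2)*(a^3 + 6*a^2 + 8*a) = (a + 2)*(a + 4)*(a^2 + 2*a) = a*(a + 2)*(a + 4)*(a + 2)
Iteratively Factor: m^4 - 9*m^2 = (m)*(m^3 - 9*m) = m*(m + 3)*(m^2 - 3*m) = m*(m - 3)*(m + 3)*(m)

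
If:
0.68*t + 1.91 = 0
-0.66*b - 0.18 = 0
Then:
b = -0.27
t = -2.81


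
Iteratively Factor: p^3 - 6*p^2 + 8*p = (p - 2)*(p^2 - 4*p) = (p - 4)*(p - 2)*(p)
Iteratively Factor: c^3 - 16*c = (c)*(c^2 - 16) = c*(c - 4)*(c + 4)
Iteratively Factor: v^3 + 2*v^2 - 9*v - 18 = (v + 3)*(v^2 - v - 6) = (v + 2)*(v + 3)*(v - 3)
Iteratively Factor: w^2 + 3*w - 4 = (w + 4)*(w - 1)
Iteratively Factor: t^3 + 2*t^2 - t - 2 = (t + 2)*(t^2 - 1) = (t + 1)*(t + 2)*(t - 1)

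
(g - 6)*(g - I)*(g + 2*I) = g^3 - 6*g^2 + I*g^2 + 2*g - 6*I*g - 12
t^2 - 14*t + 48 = (t - 8)*(t - 6)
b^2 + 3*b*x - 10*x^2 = (b - 2*x)*(b + 5*x)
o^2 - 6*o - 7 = (o - 7)*(o + 1)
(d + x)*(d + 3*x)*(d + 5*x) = d^3 + 9*d^2*x + 23*d*x^2 + 15*x^3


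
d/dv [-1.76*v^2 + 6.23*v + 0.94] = 6.23 - 3.52*v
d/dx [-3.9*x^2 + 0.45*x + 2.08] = 0.45 - 7.8*x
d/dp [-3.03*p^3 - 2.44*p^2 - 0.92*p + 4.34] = -9.09*p^2 - 4.88*p - 0.92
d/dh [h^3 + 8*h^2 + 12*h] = 3*h^2 + 16*h + 12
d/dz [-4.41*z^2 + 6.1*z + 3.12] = 6.1 - 8.82*z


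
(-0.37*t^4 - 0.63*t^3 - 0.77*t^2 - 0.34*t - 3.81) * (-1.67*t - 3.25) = 0.6179*t^5 + 2.2546*t^4 + 3.3334*t^3 + 3.0703*t^2 + 7.4677*t + 12.3825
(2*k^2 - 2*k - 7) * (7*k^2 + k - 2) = 14*k^4 - 12*k^3 - 55*k^2 - 3*k + 14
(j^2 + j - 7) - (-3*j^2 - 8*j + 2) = 4*j^2 + 9*j - 9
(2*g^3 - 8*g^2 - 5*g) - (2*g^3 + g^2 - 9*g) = -9*g^2 + 4*g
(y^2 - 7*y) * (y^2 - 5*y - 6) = y^4 - 12*y^3 + 29*y^2 + 42*y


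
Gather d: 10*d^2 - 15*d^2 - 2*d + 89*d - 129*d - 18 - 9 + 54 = -5*d^2 - 42*d + 27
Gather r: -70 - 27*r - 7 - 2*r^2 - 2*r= -2*r^2 - 29*r - 77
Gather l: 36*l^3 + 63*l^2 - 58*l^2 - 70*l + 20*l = 36*l^3 + 5*l^2 - 50*l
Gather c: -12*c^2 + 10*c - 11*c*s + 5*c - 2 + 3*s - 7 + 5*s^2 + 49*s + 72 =-12*c^2 + c*(15 - 11*s) + 5*s^2 + 52*s + 63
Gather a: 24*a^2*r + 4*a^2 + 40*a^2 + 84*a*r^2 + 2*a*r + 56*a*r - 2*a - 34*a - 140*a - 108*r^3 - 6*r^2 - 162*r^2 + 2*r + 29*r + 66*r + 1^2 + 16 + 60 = a^2*(24*r + 44) + a*(84*r^2 + 58*r - 176) - 108*r^3 - 168*r^2 + 97*r + 77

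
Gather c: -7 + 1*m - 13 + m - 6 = 2*m - 26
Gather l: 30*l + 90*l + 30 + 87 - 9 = 120*l + 108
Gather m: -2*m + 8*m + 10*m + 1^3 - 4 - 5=16*m - 8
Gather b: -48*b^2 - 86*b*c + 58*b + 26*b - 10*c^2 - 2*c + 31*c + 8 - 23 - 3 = -48*b^2 + b*(84 - 86*c) - 10*c^2 + 29*c - 18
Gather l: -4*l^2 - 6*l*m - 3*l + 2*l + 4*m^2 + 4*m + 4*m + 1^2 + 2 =-4*l^2 + l*(-6*m - 1) + 4*m^2 + 8*m + 3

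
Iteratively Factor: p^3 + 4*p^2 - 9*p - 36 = (p + 3)*(p^2 + p - 12) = (p + 3)*(p + 4)*(p - 3)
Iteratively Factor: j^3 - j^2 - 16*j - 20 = (j + 2)*(j^2 - 3*j - 10) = (j + 2)^2*(j - 5)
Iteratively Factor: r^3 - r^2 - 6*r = (r - 3)*(r^2 + 2*r) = (r - 3)*(r + 2)*(r)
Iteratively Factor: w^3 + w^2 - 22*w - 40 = (w - 5)*(w^2 + 6*w + 8) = (w - 5)*(w + 4)*(w + 2)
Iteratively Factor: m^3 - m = (m)*(m^2 - 1) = m*(m - 1)*(m + 1)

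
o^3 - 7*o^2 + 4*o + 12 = (o - 6)*(o - 2)*(o + 1)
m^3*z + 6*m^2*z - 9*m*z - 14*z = (m - 2)*(m + 7)*(m*z + z)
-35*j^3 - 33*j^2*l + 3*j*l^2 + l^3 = (-5*j + l)*(j + l)*(7*j + l)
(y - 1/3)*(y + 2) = y^2 + 5*y/3 - 2/3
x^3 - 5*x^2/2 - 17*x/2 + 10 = (x - 4)*(x - 1)*(x + 5/2)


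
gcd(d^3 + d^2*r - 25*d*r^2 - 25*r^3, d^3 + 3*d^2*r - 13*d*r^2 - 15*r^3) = d^2 + 6*d*r + 5*r^2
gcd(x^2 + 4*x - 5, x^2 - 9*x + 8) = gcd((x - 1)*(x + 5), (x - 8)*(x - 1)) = x - 1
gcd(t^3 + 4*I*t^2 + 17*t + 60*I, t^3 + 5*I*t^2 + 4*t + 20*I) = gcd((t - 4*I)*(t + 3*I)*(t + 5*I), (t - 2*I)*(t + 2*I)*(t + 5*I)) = t + 5*I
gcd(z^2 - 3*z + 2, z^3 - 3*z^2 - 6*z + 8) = z - 1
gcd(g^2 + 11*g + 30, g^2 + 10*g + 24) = g + 6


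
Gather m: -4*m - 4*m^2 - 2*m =-4*m^2 - 6*m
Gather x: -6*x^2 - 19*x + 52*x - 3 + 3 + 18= -6*x^2 + 33*x + 18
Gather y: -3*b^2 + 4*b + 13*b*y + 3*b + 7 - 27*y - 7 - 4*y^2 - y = -3*b^2 + 7*b - 4*y^2 + y*(13*b - 28)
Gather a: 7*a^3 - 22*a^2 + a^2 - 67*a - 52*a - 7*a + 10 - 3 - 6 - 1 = 7*a^3 - 21*a^2 - 126*a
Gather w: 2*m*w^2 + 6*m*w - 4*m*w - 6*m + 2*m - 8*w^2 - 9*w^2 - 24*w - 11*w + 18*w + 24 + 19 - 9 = -4*m + w^2*(2*m - 17) + w*(2*m - 17) + 34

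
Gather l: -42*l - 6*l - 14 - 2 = -48*l - 16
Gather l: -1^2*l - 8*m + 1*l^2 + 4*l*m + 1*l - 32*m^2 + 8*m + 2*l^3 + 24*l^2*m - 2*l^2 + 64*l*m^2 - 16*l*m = 2*l^3 + l^2*(24*m - 1) + l*(64*m^2 - 12*m) - 32*m^2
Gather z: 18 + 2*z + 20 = 2*z + 38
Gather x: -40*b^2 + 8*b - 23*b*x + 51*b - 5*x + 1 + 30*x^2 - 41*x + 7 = -40*b^2 + 59*b + 30*x^2 + x*(-23*b - 46) + 8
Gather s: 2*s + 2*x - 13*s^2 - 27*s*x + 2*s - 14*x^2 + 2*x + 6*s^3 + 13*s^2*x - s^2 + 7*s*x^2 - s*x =6*s^3 + s^2*(13*x - 14) + s*(7*x^2 - 28*x + 4) - 14*x^2 + 4*x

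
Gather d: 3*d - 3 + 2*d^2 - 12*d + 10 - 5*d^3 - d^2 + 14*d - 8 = -5*d^3 + d^2 + 5*d - 1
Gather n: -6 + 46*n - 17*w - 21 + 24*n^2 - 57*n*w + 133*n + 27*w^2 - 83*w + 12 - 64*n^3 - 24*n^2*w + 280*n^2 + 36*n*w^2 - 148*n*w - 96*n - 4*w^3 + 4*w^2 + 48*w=-64*n^3 + n^2*(304 - 24*w) + n*(36*w^2 - 205*w + 83) - 4*w^3 + 31*w^2 - 52*w - 15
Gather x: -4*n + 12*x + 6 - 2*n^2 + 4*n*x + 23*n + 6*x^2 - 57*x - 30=-2*n^2 + 19*n + 6*x^2 + x*(4*n - 45) - 24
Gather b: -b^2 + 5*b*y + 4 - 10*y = -b^2 + 5*b*y - 10*y + 4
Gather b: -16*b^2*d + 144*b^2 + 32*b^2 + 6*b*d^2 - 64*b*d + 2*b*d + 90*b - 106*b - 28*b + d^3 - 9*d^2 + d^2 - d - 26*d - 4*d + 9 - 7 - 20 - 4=b^2*(176 - 16*d) + b*(6*d^2 - 62*d - 44) + d^3 - 8*d^2 - 31*d - 22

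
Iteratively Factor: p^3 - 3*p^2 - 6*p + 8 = (p + 2)*(p^2 - 5*p + 4) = (p - 1)*(p + 2)*(p - 4)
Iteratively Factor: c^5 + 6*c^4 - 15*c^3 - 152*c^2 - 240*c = (c - 5)*(c^4 + 11*c^3 + 40*c^2 + 48*c) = c*(c - 5)*(c^3 + 11*c^2 + 40*c + 48) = c*(c - 5)*(c + 4)*(c^2 + 7*c + 12) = c*(c - 5)*(c + 3)*(c + 4)*(c + 4)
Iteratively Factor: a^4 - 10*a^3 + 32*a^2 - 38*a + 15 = (a - 5)*(a^3 - 5*a^2 + 7*a - 3) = (a - 5)*(a - 3)*(a^2 - 2*a + 1) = (a - 5)*(a - 3)*(a - 1)*(a - 1)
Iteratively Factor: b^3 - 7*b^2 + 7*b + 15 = (b - 3)*(b^2 - 4*b - 5) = (b - 5)*(b - 3)*(b + 1)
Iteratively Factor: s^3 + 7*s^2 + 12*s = (s + 4)*(s^2 + 3*s) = (s + 3)*(s + 4)*(s)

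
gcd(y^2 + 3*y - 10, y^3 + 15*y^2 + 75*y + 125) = y + 5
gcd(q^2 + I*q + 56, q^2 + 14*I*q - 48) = q + 8*I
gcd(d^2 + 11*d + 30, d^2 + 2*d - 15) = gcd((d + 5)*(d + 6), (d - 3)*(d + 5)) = d + 5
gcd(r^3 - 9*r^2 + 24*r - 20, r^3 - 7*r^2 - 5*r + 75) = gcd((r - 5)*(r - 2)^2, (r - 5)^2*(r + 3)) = r - 5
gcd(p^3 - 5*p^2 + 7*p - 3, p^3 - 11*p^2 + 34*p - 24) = p - 1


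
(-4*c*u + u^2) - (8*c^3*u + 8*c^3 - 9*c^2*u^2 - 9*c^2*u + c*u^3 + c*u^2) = -8*c^3*u - 8*c^3 + 9*c^2*u^2 + 9*c^2*u - c*u^3 - c*u^2 - 4*c*u + u^2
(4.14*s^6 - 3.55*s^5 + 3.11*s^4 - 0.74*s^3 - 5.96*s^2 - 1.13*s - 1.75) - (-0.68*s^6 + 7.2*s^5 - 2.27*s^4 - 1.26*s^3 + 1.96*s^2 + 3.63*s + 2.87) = 4.82*s^6 - 10.75*s^5 + 5.38*s^4 + 0.52*s^3 - 7.92*s^2 - 4.76*s - 4.62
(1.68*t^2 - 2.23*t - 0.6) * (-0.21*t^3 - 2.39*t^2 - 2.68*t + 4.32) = -0.3528*t^5 - 3.5469*t^4 + 0.9533*t^3 + 14.668*t^2 - 8.0256*t - 2.592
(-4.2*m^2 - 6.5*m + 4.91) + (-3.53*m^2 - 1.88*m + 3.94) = -7.73*m^2 - 8.38*m + 8.85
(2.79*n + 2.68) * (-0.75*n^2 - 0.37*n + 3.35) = -2.0925*n^3 - 3.0423*n^2 + 8.3549*n + 8.978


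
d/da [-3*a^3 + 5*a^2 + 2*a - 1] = -9*a^2 + 10*a + 2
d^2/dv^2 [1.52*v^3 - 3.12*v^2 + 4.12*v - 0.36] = 9.12*v - 6.24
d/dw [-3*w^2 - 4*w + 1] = -6*w - 4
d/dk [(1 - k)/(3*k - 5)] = 2/(3*k - 5)^2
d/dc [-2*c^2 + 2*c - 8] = 2 - 4*c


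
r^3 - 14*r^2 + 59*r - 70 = (r - 7)*(r - 5)*(r - 2)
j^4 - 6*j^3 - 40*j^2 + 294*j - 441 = (j - 7)*(j - 3)^2*(j + 7)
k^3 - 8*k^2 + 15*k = k*(k - 5)*(k - 3)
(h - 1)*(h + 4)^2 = h^3 + 7*h^2 + 8*h - 16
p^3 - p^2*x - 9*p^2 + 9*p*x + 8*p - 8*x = (p - 8)*(p - 1)*(p - x)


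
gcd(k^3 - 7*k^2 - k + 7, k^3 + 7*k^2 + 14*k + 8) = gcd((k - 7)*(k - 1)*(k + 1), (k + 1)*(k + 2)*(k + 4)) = k + 1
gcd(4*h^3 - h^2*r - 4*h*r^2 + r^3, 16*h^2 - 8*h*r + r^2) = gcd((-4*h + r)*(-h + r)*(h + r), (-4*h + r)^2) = -4*h + r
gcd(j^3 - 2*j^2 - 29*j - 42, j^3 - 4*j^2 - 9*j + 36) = j + 3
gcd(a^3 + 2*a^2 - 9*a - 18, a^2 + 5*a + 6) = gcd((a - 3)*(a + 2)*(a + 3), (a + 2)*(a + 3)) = a^2 + 5*a + 6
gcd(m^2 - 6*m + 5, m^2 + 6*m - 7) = m - 1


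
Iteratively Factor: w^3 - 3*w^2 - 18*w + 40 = (w - 2)*(w^2 - w - 20) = (w - 2)*(w + 4)*(w - 5)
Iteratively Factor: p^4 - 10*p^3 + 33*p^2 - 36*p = (p - 3)*(p^3 - 7*p^2 + 12*p) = (p - 4)*(p - 3)*(p^2 - 3*p) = (p - 4)*(p - 3)^2*(p)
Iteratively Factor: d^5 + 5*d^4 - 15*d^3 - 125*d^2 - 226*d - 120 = (d + 3)*(d^4 + 2*d^3 - 21*d^2 - 62*d - 40) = (d + 3)*(d + 4)*(d^3 - 2*d^2 - 13*d - 10) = (d - 5)*(d + 3)*(d + 4)*(d^2 + 3*d + 2) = (d - 5)*(d + 2)*(d + 3)*(d + 4)*(d + 1)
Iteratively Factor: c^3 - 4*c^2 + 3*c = (c - 1)*(c^2 - 3*c) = c*(c - 1)*(c - 3)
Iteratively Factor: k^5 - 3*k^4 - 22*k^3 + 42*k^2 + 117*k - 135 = (k - 1)*(k^4 - 2*k^3 - 24*k^2 + 18*k + 135) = (k - 5)*(k - 1)*(k^3 + 3*k^2 - 9*k - 27) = (k - 5)*(k - 1)*(k + 3)*(k^2 - 9) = (k - 5)*(k - 3)*(k - 1)*(k + 3)*(k + 3)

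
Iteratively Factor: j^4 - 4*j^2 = (j)*(j^3 - 4*j) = j^2*(j^2 - 4) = j^2*(j - 2)*(j + 2)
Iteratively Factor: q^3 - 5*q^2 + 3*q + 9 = (q - 3)*(q^2 - 2*q - 3) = (q - 3)^2*(q + 1)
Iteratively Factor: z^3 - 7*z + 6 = (z + 3)*(z^2 - 3*z + 2) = (z - 1)*(z + 3)*(z - 2)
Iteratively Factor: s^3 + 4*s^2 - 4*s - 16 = (s + 4)*(s^2 - 4) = (s - 2)*(s + 4)*(s + 2)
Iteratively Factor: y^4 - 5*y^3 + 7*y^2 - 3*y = (y - 1)*(y^3 - 4*y^2 + 3*y) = (y - 3)*(y - 1)*(y^2 - y) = y*(y - 3)*(y - 1)*(y - 1)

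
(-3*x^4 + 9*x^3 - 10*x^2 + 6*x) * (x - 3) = -3*x^5 + 18*x^4 - 37*x^3 + 36*x^2 - 18*x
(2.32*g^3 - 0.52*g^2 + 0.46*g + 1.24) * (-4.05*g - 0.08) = -9.396*g^4 + 1.9204*g^3 - 1.8214*g^2 - 5.0588*g - 0.0992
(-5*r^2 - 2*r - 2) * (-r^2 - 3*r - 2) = 5*r^4 + 17*r^3 + 18*r^2 + 10*r + 4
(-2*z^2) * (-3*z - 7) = 6*z^3 + 14*z^2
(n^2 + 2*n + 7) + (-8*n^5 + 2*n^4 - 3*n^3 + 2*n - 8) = -8*n^5 + 2*n^4 - 3*n^3 + n^2 + 4*n - 1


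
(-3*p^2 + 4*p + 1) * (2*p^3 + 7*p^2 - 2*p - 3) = -6*p^5 - 13*p^4 + 36*p^3 + 8*p^2 - 14*p - 3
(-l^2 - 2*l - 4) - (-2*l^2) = l^2 - 2*l - 4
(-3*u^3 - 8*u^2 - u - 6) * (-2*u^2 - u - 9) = 6*u^5 + 19*u^4 + 37*u^3 + 85*u^2 + 15*u + 54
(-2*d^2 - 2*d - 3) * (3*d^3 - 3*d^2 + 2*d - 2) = -6*d^5 - 7*d^3 + 9*d^2 - 2*d + 6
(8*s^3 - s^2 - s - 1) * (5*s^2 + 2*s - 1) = 40*s^5 + 11*s^4 - 15*s^3 - 6*s^2 - s + 1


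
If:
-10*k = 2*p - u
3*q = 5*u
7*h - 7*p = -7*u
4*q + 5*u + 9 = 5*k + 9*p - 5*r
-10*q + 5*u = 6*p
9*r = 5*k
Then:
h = 4293/4549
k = -3564/22745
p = 2835/4549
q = -2430/4549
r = -396/4549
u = -1458/4549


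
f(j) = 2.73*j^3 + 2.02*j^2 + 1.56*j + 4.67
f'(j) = 8.19*j^2 + 4.04*j + 1.56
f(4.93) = 388.57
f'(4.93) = 220.53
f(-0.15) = 4.47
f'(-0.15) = 1.14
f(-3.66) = -107.83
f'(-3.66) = 96.48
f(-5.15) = -322.68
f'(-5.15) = 197.97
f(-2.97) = -53.67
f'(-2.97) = 61.80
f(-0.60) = 3.87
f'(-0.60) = 2.08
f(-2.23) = -19.04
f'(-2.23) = 33.28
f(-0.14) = 4.48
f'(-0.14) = 1.15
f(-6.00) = -521.65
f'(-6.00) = 272.16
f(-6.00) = -521.65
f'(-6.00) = 272.16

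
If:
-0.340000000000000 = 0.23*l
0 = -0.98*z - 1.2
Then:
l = -1.48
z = -1.22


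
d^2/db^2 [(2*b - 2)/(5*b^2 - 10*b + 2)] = 20*(3*(1 - b)*(5*b^2 - 10*b + 2) + 20*(b - 1)^3)/(5*b^2 - 10*b + 2)^3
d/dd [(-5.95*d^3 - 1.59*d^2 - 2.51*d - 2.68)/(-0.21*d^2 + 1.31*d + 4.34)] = (1.2495*d^4 - 15.589*d^3 - 80.079*d^2 - 14.9268*d - 7.3826)/(0.0441*d^4 - 0.5502*d^3 - 0.1067*d^2 + 11.3708*d + 18.8356)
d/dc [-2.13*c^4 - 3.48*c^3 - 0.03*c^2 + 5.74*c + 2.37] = -8.52*c^3 - 10.44*c^2 - 0.06*c + 5.74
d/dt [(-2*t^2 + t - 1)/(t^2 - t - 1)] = (t^2 + 6*t - 2)/(t^4 - 2*t^3 - t^2 + 2*t + 1)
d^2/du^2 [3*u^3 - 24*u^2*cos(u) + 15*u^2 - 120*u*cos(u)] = 24*u^2*cos(u) + 96*u*sin(u) + 120*u*cos(u) + 18*u + 240*sin(u) - 48*cos(u) + 30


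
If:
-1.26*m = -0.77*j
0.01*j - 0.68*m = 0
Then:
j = 0.00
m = 0.00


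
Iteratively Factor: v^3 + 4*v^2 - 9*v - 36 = (v - 3)*(v^2 + 7*v + 12) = (v - 3)*(v + 4)*(v + 3)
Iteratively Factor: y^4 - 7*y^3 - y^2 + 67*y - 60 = (y + 3)*(y^3 - 10*y^2 + 29*y - 20) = (y - 4)*(y + 3)*(y^2 - 6*y + 5) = (y - 5)*(y - 4)*(y + 3)*(y - 1)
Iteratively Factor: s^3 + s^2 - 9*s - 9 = (s + 3)*(s^2 - 2*s - 3) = (s + 1)*(s + 3)*(s - 3)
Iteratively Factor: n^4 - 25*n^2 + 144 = (n - 3)*(n^3 + 3*n^2 - 16*n - 48) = (n - 3)*(n + 3)*(n^2 - 16) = (n - 3)*(n + 3)*(n + 4)*(n - 4)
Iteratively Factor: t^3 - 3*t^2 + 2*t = (t - 1)*(t^2 - 2*t) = t*(t - 1)*(t - 2)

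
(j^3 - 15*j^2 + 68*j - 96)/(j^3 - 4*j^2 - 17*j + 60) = (j^2 - 12*j + 32)/(j^2 - j - 20)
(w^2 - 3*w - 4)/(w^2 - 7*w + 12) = (w + 1)/(w - 3)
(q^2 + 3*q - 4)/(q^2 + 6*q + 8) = (q - 1)/(q + 2)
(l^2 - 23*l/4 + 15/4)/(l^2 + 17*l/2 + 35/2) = (4*l^2 - 23*l + 15)/(2*(2*l^2 + 17*l + 35))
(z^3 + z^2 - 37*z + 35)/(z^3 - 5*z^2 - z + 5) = (z + 7)/(z + 1)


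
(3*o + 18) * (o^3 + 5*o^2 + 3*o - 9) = 3*o^4 + 33*o^3 + 99*o^2 + 27*o - 162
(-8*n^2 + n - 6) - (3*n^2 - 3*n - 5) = -11*n^2 + 4*n - 1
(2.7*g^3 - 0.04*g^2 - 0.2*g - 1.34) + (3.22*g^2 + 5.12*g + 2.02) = 2.7*g^3 + 3.18*g^2 + 4.92*g + 0.68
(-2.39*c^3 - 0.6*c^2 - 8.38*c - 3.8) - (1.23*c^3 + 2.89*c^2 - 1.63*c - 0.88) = -3.62*c^3 - 3.49*c^2 - 6.75*c - 2.92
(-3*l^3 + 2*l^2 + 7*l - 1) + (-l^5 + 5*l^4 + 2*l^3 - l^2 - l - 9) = -l^5 + 5*l^4 - l^3 + l^2 + 6*l - 10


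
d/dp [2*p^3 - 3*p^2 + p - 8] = 6*p^2 - 6*p + 1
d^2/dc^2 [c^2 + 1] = 2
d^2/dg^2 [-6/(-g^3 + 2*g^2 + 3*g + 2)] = 12*((2 - 3*g)*(-g^3 + 2*g^2 + 3*g + 2) - (-3*g^2 + 4*g + 3)^2)/(-g^3 + 2*g^2 + 3*g + 2)^3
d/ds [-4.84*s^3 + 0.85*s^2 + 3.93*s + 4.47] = -14.52*s^2 + 1.7*s + 3.93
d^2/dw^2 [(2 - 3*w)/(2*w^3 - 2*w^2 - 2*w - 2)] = ((3*w - 2)*(-3*w^2 + 2*w + 1)^2 + (9*w^2 - 6*w + (3*w - 2)*(3*w - 1) - 3)*(-w^3 + w^2 + w + 1))/(-w^3 + w^2 + w + 1)^3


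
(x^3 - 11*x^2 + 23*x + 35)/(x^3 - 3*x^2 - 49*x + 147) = (x^2 - 4*x - 5)/(x^2 + 4*x - 21)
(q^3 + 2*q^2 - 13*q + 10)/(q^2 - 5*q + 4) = (q^2 + 3*q - 10)/(q - 4)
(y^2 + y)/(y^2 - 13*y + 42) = y*(y + 1)/(y^2 - 13*y + 42)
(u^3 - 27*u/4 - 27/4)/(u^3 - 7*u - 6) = (-4*u^3 + 27*u + 27)/(4*(-u^3 + 7*u + 6))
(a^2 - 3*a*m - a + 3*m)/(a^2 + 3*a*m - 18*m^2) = (a - 1)/(a + 6*m)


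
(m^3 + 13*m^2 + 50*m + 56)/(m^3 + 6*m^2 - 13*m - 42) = (m + 4)/(m - 3)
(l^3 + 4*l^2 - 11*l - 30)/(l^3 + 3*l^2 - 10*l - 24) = (l + 5)/(l + 4)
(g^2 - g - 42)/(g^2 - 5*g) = (g^2 - g - 42)/(g*(g - 5))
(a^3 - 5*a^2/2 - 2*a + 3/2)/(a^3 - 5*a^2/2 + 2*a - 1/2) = (a^2 - 2*a - 3)/(a^2 - 2*a + 1)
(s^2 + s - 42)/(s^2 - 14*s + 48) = (s + 7)/(s - 8)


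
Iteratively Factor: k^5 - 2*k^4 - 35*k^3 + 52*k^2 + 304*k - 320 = (k - 1)*(k^4 - k^3 - 36*k^2 + 16*k + 320) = (k - 4)*(k - 1)*(k^3 + 3*k^2 - 24*k - 80) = (k - 4)*(k - 1)*(k + 4)*(k^2 - k - 20) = (k - 5)*(k - 4)*(k - 1)*(k + 4)*(k + 4)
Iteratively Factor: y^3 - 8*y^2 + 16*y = (y - 4)*(y^2 - 4*y) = (y - 4)^2*(y)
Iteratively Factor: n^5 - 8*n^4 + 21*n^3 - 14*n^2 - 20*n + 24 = (n - 3)*(n^4 - 5*n^3 + 6*n^2 + 4*n - 8) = (n - 3)*(n - 2)*(n^3 - 3*n^2 + 4) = (n - 3)*(n - 2)^2*(n^2 - n - 2) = (n - 3)*(n - 2)^3*(n + 1)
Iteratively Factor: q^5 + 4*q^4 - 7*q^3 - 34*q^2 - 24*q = (q + 1)*(q^4 + 3*q^3 - 10*q^2 - 24*q) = (q + 1)*(q + 4)*(q^3 - q^2 - 6*q) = (q - 3)*(q + 1)*(q + 4)*(q^2 + 2*q) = (q - 3)*(q + 1)*(q + 2)*(q + 4)*(q)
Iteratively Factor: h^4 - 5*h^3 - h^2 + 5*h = (h + 1)*(h^3 - 6*h^2 + 5*h) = (h - 5)*(h + 1)*(h^2 - h) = h*(h - 5)*(h + 1)*(h - 1)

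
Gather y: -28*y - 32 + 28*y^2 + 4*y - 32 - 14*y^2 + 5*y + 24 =14*y^2 - 19*y - 40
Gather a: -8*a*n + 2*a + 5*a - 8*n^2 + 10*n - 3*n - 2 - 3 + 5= a*(7 - 8*n) - 8*n^2 + 7*n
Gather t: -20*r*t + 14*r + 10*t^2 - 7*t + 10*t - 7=14*r + 10*t^2 + t*(3 - 20*r) - 7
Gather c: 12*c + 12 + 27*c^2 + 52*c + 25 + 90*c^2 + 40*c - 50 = 117*c^2 + 104*c - 13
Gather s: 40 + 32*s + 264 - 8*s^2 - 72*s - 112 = -8*s^2 - 40*s + 192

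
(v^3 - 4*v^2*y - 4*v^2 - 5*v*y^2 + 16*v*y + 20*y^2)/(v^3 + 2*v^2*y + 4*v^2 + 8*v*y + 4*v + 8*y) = (v^3 - 4*v^2*y - 4*v^2 - 5*v*y^2 + 16*v*y + 20*y^2)/(v^3 + 2*v^2*y + 4*v^2 + 8*v*y + 4*v + 8*y)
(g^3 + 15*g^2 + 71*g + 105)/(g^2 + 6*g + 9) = (g^2 + 12*g + 35)/(g + 3)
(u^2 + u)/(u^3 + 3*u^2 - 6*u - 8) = u/(u^2 + 2*u - 8)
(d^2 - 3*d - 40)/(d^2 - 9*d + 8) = (d + 5)/(d - 1)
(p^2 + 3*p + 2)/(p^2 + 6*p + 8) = (p + 1)/(p + 4)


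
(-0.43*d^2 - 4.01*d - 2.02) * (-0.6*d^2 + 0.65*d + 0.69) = 0.258*d^4 + 2.1265*d^3 - 1.6912*d^2 - 4.0799*d - 1.3938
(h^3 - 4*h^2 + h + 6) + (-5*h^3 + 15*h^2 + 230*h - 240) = -4*h^3 + 11*h^2 + 231*h - 234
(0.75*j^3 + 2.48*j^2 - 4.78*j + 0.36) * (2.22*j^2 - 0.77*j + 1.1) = 1.665*j^5 + 4.9281*j^4 - 11.6962*j^3 + 7.2078*j^2 - 5.5352*j + 0.396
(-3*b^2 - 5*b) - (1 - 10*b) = -3*b^2 + 5*b - 1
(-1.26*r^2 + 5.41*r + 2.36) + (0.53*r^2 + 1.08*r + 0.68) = -0.73*r^2 + 6.49*r + 3.04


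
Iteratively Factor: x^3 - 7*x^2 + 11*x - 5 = (x - 5)*(x^2 - 2*x + 1) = (x - 5)*(x - 1)*(x - 1)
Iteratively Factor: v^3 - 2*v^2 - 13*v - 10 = (v - 5)*(v^2 + 3*v + 2) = (v - 5)*(v + 1)*(v + 2)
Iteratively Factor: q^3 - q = (q + 1)*(q^2 - q) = q*(q + 1)*(q - 1)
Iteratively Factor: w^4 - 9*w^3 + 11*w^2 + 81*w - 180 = (w - 3)*(w^3 - 6*w^2 - 7*w + 60) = (w - 5)*(w - 3)*(w^2 - w - 12) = (w - 5)*(w - 4)*(w - 3)*(w + 3)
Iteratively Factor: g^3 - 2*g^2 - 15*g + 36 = (g + 4)*(g^2 - 6*g + 9) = (g - 3)*(g + 4)*(g - 3)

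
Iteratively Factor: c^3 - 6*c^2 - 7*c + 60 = (c + 3)*(c^2 - 9*c + 20) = (c - 5)*(c + 3)*(c - 4)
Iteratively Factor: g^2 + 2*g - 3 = (g - 1)*(g + 3)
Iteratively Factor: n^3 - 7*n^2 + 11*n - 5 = (n - 5)*(n^2 - 2*n + 1) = (n - 5)*(n - 1)*(n - 1)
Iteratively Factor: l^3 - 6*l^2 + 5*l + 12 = (l - 4)*(l^2 - 2*l - 3) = (l - 4)*(l + 1)*(l - 3)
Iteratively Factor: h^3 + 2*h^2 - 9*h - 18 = (h - 3)*(h^2 + 5*h + 6) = (h - 3)*(h + 3)*(h + 2)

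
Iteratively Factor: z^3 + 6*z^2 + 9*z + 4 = (z + 1)*(z^2 + 5*z + 4) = (z + 1)*(z + 4)*(z + 1)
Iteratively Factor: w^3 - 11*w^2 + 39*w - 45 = (w - 5)*(w^2 - 6*w + 9) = (w - 5)*(w - 3)*(w - 3)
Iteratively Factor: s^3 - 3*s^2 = (s)*(s^2 - 3*s) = s*(s - 3)*(s)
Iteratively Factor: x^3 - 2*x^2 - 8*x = (x + 2)*(x^2 - 4*x) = (x - 4)*(x + 2)*(x)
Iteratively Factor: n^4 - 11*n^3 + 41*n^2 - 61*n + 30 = (n - 3)*(n^3 - 8*n^2 + 17*n - 10) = (n - 3)*(n - 1)*(n^2 - 7*n + 10) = (n - 3)*(n - 2)*(n - 1)*(n - 5)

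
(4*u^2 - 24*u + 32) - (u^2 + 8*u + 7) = 3*u^2 - 32*u + 25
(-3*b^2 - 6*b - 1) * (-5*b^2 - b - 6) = 15*b^4 + 33*b^3 + 29*b^2 + 37*b + 6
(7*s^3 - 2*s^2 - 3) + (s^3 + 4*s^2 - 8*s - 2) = 8*s^3 + 2*s^2 - 8*s - 5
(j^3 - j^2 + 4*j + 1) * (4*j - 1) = 4*j^4 - 5*j^3 + 17*j^2 - 1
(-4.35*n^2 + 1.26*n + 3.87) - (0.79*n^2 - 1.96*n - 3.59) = -5.14*n^2 + 3.22*n + 7.46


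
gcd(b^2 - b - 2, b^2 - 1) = b + 1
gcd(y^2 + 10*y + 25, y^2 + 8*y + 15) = y + 5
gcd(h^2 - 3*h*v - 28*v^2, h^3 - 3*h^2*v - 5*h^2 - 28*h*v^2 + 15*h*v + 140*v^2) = -h^2 + 3*h*v + 28*v^2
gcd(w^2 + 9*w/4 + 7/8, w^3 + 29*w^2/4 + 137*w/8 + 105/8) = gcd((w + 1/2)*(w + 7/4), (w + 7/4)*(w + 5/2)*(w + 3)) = w + 7/4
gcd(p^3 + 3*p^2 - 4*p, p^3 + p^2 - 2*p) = p^2 - p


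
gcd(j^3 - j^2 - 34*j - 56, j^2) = 1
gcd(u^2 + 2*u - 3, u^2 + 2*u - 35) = 1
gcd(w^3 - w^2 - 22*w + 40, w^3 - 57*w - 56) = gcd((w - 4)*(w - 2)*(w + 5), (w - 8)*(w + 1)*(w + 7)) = 1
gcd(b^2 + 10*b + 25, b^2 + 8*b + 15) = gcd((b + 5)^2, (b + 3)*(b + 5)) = b + 5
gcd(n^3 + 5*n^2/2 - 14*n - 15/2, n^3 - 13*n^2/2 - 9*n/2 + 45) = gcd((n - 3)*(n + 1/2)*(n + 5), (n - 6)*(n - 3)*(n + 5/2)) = n - 3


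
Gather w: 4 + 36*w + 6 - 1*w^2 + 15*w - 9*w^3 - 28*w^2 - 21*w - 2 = -9*w^3 - 29*w^2 + 30*w + 8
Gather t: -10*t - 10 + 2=-10*t - 8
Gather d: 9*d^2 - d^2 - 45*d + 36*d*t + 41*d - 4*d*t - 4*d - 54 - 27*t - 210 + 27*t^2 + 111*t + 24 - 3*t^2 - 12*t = 8*d^2 + d*(32*t - 8) + 24*t^2 + 72*t - 240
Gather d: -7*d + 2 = 2 - 7*d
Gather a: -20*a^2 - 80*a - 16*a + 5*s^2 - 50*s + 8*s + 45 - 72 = -20*a^2 - 96*a + 5*s^2 - 42*s - 27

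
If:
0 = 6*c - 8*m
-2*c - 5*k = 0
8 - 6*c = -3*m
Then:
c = 32/15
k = -64/75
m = 8/5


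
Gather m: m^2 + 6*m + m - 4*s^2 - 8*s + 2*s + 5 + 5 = m^2 + 7*m - 4*s^2 - 6*s + 10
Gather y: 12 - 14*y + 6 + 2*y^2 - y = 2*y^2 - 15*y + 18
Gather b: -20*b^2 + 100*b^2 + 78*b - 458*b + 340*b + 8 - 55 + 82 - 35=80*b^2 - 40*b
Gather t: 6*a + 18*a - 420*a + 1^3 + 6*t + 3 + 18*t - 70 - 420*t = -396*a - 396*t - 66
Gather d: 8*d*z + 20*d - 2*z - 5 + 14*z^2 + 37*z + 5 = d*(8*z + 20) + 14*z^2 + 35*z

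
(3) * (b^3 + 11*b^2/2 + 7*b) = 3*b^3 + 33*b^2/2 + 21*b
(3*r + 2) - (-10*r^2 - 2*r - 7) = 10*r^2 + 5*r + 9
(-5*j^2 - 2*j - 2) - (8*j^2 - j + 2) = -13*j^2 - j - 4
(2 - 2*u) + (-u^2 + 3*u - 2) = -u^2 + u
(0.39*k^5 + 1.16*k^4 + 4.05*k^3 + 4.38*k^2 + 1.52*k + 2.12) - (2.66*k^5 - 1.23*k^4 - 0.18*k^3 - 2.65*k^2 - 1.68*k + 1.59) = -2.27*k^5 + 2.39*k^4 + 4.23*k^3 + 7.03*k^2 + 3.2*k + 0.53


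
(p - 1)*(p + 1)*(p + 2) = p^3 + 2*p^2 - p - 2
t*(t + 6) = t^2 + 6*t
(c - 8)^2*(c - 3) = c^3 - 19*c^2 + 112*c - 192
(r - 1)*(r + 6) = r^2 + 5*r - 6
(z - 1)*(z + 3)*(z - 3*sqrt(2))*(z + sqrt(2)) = z^4 - 2*sqrt(2)*z^3 + 2*z^3 - 9*z^2 - 4*sqrt(2)*z^2 - 12*z + 6*sqrt(2)*z + 18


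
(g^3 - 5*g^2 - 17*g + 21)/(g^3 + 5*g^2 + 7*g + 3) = (g^2 - 8*g + 7)/(g^2 + 2*g + 1)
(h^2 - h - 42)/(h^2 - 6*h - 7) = (h + 6)/(h + 1)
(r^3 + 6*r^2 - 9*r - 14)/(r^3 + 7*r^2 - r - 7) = (r - 2)/(r - 1)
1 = 1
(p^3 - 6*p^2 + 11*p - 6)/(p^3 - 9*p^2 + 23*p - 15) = (p - 2)/(p - 5)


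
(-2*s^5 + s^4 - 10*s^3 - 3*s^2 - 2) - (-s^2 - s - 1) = -2*s^5 + s^4 - 10*s^3 - 2*s^2 + s - 1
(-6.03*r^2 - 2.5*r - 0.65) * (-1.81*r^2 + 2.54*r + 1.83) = 10.9143*r^4 - 10.7912*r^3 - 16.2084*r^2 - 6.226*r - 1.1895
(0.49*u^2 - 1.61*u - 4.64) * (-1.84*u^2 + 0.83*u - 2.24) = -0.9016*u^4 + 3.3691*u^3 + 6.1037*u^2 - 0.244799999999999*u + 10.3936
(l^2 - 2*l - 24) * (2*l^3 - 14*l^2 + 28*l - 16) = 2*l^5 - 18*l^4 + 8*l^3 + 264*l^2 - 640*l + 384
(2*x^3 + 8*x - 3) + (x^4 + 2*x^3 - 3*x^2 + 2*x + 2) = x^4 + 4*x^3 - 3*x^2 + 10*x - 1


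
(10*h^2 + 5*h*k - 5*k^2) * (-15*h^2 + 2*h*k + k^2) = -150*h^4 - 55*h^3*k + 95*h^2*k^2 - 5*h*k^3 - 5*k^4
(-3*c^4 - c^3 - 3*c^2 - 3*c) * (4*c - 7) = -12*c^5 + 17*c^4 - 5*c^3 + 9*c^2 + 21*c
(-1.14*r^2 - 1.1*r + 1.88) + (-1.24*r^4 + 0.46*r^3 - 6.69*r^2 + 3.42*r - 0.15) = -1.24*r^4 + 0.46*r^3 - 7.83*r^2 + 2.32*r + 1.73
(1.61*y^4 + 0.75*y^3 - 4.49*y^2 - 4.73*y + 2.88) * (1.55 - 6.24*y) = -10.0464*y^5 - 2.1845*y^4 + 29.1801*y^3 + 22.5557*y^2 - 25.3027*y + 4.464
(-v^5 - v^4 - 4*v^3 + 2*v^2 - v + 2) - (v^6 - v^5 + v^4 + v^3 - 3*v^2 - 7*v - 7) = -v^6 - 2*v^4 - 5*v^3 + 5*v^2 + 6*v + 9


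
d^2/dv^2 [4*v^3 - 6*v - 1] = 24*v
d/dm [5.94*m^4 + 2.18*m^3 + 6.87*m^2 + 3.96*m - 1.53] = 23.76*m^3 + 6.54*m^2 + 13.74*m + 3.96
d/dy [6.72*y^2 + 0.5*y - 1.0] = 13.44*y + 0.5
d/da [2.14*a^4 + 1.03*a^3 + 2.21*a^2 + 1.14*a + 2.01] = 8.56*a^3 + 3.09*a^2 + 4.42*a + 1.14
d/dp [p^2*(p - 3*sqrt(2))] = 3*p*(p - 2*sqrt(2))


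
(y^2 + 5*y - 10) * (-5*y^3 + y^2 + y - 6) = -5*y^5 - 24*y^4 + 56*y^3 - 11*y^2 - 40*y + 60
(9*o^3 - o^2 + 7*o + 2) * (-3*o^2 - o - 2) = -27*o^5 - 6*o^4 - 38*o^3 - 11*o^2 - 16*o - 4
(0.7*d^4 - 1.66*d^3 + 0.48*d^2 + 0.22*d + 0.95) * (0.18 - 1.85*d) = -1.295*d^5 + 3.197*d^4 - 1.1868*d^3 - 0.3206*d^2 - 1.7179*d + 0.171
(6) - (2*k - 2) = 8 - 2*k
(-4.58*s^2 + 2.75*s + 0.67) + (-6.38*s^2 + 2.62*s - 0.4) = -10.96*s^2 + 5.37*s + 0.27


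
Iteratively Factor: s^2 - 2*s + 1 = (s - 1)*(s - 1)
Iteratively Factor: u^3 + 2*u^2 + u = (u + 1)*(u^2 + u) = u*(u + 1)*(u + 1)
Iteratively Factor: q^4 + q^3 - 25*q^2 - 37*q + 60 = (q + 4)*(q^3 - 3*q^2 - 13*q + 15) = (q - 5)*(q + 4)*(q^2 + 2*q - 3) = (q - 5)*(q + 3)*(q + 4)*(q - 1)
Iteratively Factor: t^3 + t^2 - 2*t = (t - 1)*(t^2 + 2*t) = (t - 1)*(t + 2)*(t)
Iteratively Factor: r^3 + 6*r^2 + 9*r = (r)*(r^2 + 6*r + 9) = r*(r + 3)*(r + 3)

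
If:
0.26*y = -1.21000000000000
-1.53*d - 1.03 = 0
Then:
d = -0.67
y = -4.65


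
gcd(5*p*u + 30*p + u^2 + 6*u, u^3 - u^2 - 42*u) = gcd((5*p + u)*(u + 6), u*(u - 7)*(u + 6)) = u + 6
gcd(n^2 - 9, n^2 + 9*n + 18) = n + 3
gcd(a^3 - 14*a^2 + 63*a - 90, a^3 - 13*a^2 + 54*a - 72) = a^2 - 9*a + 18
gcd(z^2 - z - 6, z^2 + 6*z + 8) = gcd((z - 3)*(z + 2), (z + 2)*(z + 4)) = z + 2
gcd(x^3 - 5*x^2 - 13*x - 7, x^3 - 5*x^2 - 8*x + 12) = 1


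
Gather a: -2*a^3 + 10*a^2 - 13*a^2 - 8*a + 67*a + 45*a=-2*a^3 - 3*a^2 + 104*a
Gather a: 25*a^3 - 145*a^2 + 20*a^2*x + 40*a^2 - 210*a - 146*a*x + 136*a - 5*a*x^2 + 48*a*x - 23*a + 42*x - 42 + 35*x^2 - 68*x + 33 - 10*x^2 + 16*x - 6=25*a^3 + a^2*(20*x - 105) + a*(-5*x^2 - 98*x - 97) + 25*x^2 - 10*x - 15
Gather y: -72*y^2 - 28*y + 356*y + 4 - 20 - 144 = -72*y^2 + 328*y - 160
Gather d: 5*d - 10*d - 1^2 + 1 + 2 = 2 - 5*d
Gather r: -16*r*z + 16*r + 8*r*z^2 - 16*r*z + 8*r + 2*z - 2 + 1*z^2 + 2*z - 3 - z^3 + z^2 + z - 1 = r*(8*z^2 - 32*z + 24) - z^3 + 2*z^2 + 5*z - 6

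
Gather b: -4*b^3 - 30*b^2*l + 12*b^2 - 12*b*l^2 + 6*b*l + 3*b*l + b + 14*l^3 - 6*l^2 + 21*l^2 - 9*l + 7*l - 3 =-4*b^3 + b^2*(12 - 30*l) + b*(-12*l^2 + 9*l + 1) + 14*l^3 + 15*l^2 - 2*l - 3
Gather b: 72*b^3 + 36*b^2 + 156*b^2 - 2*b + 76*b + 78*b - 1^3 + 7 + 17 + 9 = 72*b^3 + 192*b^2 + 152*b + 32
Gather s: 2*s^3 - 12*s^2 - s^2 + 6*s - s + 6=2*s^3 - 13*s^2 + 5*s + 6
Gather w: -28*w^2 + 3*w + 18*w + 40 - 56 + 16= -28*w^2 + 21*w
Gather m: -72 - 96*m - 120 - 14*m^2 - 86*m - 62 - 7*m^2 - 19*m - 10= -21*m^2 - 201*m - 264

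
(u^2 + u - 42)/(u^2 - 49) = (u - 6)/(u - 7)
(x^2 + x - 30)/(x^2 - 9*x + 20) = (x + 6)/(x - 4)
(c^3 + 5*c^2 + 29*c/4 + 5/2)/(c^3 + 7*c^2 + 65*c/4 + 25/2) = (2*c + 1)/(2*c + 5)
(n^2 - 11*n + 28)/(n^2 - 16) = (n - 7)/(n + 4)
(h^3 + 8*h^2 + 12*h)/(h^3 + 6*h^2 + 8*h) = (h + 6)/(h + 4)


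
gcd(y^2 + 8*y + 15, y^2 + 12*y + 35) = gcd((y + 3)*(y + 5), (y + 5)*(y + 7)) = y + 5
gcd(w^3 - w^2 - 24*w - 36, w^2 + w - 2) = w + 2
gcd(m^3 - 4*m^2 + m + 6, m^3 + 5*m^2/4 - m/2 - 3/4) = m + 1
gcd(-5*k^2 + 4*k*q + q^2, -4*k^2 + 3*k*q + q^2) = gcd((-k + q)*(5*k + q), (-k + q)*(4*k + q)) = -k + q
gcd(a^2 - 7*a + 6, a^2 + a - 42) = a - 6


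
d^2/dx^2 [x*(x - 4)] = 2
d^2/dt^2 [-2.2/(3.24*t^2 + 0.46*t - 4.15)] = (46.18944*t^2 + 6.55776*t - 2.2*(6.48*t + 0.46)*(12.96*t + 0.92) - 59.1624)/(3.24*t^2 + 0.46*t - 4.15)^3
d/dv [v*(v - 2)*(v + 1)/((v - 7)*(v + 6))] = (v^4 - 2*v^3 - 123*v^2 + 84*v + 84)/(v^4 - 2*v^3 - 83*v^2 + 84*v + 1764)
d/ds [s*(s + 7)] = 2*s + 7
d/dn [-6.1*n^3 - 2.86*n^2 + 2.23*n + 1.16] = -18.3*n^2 - 5.72*n + 2.23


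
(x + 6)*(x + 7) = x^2 + 13*x + 42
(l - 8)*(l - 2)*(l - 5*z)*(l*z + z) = l^4*z - 5*l^3*z^2 - 9*l^3*z + 45*l^2*z^2 + 6*l^2*z - 30*l*z^2 + 16*l*z - 80*z^2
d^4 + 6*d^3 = d^3*(d + 6)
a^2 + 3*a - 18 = (a - 3)*(a + 6)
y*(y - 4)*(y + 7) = y^3 + 3*y^2 - 28*y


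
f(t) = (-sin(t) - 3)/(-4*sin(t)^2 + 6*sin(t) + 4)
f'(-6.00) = 0.23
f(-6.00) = -0.61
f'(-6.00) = 0.23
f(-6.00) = -0.61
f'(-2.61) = -4517.32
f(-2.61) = 36.00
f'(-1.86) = -0.32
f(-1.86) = 0.38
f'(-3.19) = -0.70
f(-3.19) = -0.71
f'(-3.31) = -0.41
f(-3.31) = -0.65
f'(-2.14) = -1.12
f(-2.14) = 0.55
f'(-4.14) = 0.13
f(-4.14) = -0.62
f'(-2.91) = -3.23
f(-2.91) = -1.15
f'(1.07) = -0.13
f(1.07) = -0.63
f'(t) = (8*sin(t)*cos(t) - 6*cos(t))*(-sin(t) - 3)/(-4*sin(t)^2 + 6*sin(t) + 4)^2 - cos(t)/(-4*sin(t)^2 + 6*sin(t) + 4)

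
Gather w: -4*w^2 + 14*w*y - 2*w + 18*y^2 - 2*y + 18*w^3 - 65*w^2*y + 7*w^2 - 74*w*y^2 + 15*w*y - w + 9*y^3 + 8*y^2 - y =18*w^3 + w^2*(3 - 65*y) + w*(-74*y^2 + 29*y - 3) + 9*y^3 + 26*y^2 - 3*y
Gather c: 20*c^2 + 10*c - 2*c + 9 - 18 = 20*c^2 + 8*c - 9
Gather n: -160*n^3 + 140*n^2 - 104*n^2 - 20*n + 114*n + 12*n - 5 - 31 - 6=-160*n^3 + 36*n^2 + 106*n - 42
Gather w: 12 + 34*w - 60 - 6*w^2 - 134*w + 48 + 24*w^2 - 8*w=18*w^2 - 108*w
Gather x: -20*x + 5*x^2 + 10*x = 5*x^2 - 10*x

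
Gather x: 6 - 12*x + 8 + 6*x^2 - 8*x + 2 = 6*x^2 - 20*x + 16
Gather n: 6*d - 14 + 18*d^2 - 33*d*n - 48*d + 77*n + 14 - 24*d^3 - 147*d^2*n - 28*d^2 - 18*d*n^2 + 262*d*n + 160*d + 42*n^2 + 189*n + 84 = -24*d^3 - 10*d^2 + 118*d + n^2*(42 - 18*d) + n*(-147*d^2 + 229*d + 266) + 84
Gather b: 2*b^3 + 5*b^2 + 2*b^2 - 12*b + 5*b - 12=2*b^3 + 7*b^2 - 7*b - 12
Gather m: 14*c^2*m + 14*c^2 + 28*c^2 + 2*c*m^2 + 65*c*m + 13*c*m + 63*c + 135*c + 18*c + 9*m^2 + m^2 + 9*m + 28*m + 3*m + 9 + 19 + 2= 42*c^2 + 216*c + m^2*(2*c + 10) + m*(14*c^2 + 78*c + 40) + 30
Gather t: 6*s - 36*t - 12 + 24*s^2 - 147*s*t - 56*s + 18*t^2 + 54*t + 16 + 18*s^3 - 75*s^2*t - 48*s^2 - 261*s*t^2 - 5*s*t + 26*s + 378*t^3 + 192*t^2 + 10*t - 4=18*s^3 - 24*s^2 - 24*s + 378*t^3 + t^2*(210 - 261*s) + t*(-75*s^2 - 152*s + 28)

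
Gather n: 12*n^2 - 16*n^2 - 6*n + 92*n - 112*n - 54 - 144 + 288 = -4*n^2 - 26*n + 90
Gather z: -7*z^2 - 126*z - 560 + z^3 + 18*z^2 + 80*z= z^3 + 11*z^2 - 46*z - 560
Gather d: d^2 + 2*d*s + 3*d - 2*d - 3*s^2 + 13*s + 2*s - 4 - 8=d^2 + d*(2*s + 1) - 3*s^2 + 15*s - 12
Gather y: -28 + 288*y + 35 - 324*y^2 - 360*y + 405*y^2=81*y^2 - 72*y + 7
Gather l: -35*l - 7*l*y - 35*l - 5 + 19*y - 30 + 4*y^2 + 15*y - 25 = l*(-7*y - 70) + 4*y^2 + 34*y - 60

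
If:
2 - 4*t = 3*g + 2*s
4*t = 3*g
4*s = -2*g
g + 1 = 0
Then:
No Solution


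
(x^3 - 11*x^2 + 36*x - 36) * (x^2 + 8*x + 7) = x^5 - 3*x^4 - 45*x^3 + 175*x^2 - 36*x - 252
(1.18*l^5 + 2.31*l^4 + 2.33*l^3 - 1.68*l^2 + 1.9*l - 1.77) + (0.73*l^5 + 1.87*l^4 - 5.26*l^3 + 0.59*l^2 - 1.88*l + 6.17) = 1.91*l^5 + 4.18*l^4 - 2.93*l^3 - 1.09*l^2 + 0.02*l + 4.4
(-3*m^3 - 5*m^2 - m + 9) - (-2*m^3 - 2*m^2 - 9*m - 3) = -m^3 - 3*m^2 + 8*m + 12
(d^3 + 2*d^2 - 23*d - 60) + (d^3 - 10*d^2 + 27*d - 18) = 2*d^3 - 8*d^2 + 4*d - 78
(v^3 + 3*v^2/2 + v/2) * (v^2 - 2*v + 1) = v^5 - v^4/2 - 3*v^3/2 + v^2/2 + v/2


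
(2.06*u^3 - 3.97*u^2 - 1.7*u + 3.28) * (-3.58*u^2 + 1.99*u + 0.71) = -7.3748*u^5 + 18.312*u^4 - 0.3517*u^3 - 17.9441*u^2 + 5.3202*u + 2.3288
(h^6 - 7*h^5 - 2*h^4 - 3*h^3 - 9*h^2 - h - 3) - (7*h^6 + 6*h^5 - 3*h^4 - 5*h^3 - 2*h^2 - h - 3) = -6*h^6 - 13*h^5 + h^4 + 2*h^3 - 7*h^2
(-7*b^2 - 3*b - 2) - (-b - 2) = -7*b^2 - 2*b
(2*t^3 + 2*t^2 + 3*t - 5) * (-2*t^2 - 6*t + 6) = -4*t^5 - 16*t^4 - 6*t^3 + 4*t^2 + 48*t - 30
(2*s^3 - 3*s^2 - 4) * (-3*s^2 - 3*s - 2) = -6*s^5 + 3*s^4 + 5*s^3 + 18*s^2 + 12*s + 8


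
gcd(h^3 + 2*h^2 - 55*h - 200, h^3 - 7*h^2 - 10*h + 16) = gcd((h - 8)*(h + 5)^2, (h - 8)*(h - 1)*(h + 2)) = h - 8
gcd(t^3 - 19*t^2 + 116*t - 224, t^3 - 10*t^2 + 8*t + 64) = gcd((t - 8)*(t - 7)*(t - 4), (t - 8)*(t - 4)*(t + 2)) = t^2 - 12*t + 32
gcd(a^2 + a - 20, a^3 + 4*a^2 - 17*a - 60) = a^2 + a - 20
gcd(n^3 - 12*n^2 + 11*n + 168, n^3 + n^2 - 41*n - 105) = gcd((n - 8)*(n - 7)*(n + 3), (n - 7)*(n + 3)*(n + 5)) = n^2 - 4*n - 21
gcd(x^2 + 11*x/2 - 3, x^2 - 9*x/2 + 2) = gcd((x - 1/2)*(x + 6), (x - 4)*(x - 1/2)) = x - 1/2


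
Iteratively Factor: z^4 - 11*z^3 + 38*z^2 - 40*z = (z)*(z^3 - 11*z^2 + 38*z - 40) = z*(z - 4)*(z^2 - 7*z + 10) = z*(z - 4)*(z - 2)*(z - 5)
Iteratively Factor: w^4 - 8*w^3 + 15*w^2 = (w - 5)*(w^3 - 3*w^2) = w*(w - 5)*(w^2 - 3*w) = w*(w - 5)*(w - 3)*(w)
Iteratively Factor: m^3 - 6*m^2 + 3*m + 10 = (m - 2)*(m^2 - 4*m - 5) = (m - 2)*(m + 1)*(m - 5)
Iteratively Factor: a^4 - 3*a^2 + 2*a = (a)*(a^3 - 3*a + 2) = a*(a + 2)*(a^2 - 2*a + 1) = a*(a - 1)*(a + 2)*(a - 1)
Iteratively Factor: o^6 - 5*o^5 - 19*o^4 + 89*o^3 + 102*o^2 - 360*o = (o - 2)*(o^5 - 3*o^4 - 25*o^3 + 39*o^2 + 180*o) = o*(o - 2)*(o^4 - 3*o^3 - 25*o^2 + 39*o + 180) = o*(o - 2)*(o + 3)*(o^3 - 6*o^2 - 7*o + 60) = o*(o - 4)*(o - 2)*(o + 3)*(o^2 - 2*o - 15) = o*(o - 4)*(o - 2)*(o + 3)^2*(o - 5)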